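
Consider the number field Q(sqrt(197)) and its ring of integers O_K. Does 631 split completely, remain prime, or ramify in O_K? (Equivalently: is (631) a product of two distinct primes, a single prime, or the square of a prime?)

split — (631) = 𝔭₁𝔭₂ with 𝔭₁ ≠ 𝔭₂

197 mod 4 = 1, hence disc K = 197 and O_K = ℤ[(1+√197)/2].
Since gcd(631, 197) = 1 the prime 631 does not ramify.
Compute (197/631) via Euler: 197^((631-1)/2) mod 631 = 1, so (197/631) = 1.
Legendre symbol 1 ⇒ 631 is split.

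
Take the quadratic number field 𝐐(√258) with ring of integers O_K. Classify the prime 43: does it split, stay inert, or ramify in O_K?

p ramifies

d = 258 ≡ 2 (mod 4), so O_K = ℤ[√258] and disc(K) = 4d = 1032.
43 divides disc(K) = 1032, so 43 ramifies.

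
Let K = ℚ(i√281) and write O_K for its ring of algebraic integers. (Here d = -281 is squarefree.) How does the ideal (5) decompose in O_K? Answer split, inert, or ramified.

-281 mod 4 = 3, hence disc K = 4·(-281) = -1124 and O_K = ℤ[√-281].
disc(K) = -1124 is not divisible by 5; 5 is unramified.
Legendre symbol by Euler's criterion: (-281/5) ≡ (-281)^2 ≡ 1 (mod 5), i.e. (-281/5) = 1.
(-281/5) = 1, so 5 splits.

split — (5) = 𝔭₁𝔭₂ with 𝔭₁ ≠ 𝔭₂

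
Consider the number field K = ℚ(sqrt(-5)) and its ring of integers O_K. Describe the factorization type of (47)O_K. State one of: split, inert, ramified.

-5 mod 4 = 3, hence disc K = 4·(-5) = -20 and O_K = ℤ[√-5].
disc(K) = -20 is not divisible by 47; 47 is unramified.
Compute (-5/47) via Euler: 42^((47-1)/2) mod 47 = 1, so (-5/47) = 1.
Legendre symbol 1 ⇒ 47 is split.

split — (47) = 𝔭₁𝔭₂ with 𝔭₁ ≠ 𝔭₂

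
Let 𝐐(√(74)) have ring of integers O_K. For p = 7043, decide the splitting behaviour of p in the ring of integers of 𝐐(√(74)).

splits completely

Since 74 ≢ 1 mod 4, the ring of integers is ℤ[√74] with discriminant 4·74 = 296.
disc(K) = 296 is not divisible by 7043; 7043 is unramified.
Legendre symbol by Euler's criterion: (74/7043) ≡ 74^3521 ≡ 1 (mod 7043), i.e. (74/7043) = 1.
(74/7043) = 1, so 7043 splits.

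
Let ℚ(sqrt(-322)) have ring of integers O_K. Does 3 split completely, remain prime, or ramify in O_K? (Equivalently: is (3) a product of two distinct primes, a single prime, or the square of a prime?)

d = -322 ≡ 2 (mod 4), so O_K = ℤ[√-322] and disc(K) = 4d = -1288.
Since gcd(3, -1288) = 1 the prime 3 does not ramify.
Legendre symbol by Euler's criterion: (-322/3) ≡ (-322)^1 ≡ 2 (mod 3), i.e. (-322/3) = -1.
d is a non-residue mod p, hence 3 remains inert in O_K.

p is inert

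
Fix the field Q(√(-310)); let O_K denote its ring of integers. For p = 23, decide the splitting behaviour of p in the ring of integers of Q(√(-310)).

split — (23) = 𝔭₁𝔭₂ with 𝔭₁ ≠ 𝔭₂

d = -310 ≡ 2 (mod 4), so O_K = ℤ[√-310] and disc(K) = 4d = -1240.
disc(K) = -1240 is not divisible by 23; 23 is unramified.
Legendre symbol by Euler's criterion: (-310/23) ≡ (-310)^11 ≡ 1 (mod 23), i.e. (-310/23) = 1.
d is a quadratic residue mod p, hence 23 splits in O_K.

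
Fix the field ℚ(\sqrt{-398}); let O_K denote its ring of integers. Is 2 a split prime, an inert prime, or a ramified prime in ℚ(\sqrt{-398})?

Since -398 ≢ 1 mod 4, the ring of integers is ℤ[√-398] with discriminant 4·(-398) = -1592.
disc(K) = -1592 = 2·(-796), so p = 2 is ramified.

ramified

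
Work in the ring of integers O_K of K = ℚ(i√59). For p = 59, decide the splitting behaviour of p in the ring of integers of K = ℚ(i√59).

ramified — (59) = 𝔭²

Since -59 ≡ 1 mod 4, the ring of integers is ℤ[(1+√-59)/2] with discriminant -59.
Ramification test: 59 | -59. The prime 59 ramifies in K.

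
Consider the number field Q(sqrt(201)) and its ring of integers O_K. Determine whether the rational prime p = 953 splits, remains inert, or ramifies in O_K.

953 remains inert

Since 201 ≡ 1 mod 4, the ring of integers is ℤ[(1+√201)/2] with discriminant 201.
953 ∤ 201, so 953 is unramified.
(201/953) = 201^476 mod 953 = 952, giving Legendre symbol -1.
Legendre symbol -1 ⇒ 953 is inert.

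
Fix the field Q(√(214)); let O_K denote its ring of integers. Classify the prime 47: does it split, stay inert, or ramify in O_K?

Since 214 ≢ 1 mod 4, the ring of integers is ℤ[√214] with discriminant 4·214 = 856.
disc(K) = 856 is not divisible by 47; 47 is unramified.
Legendre symbol by Euler's criterion: (214/47) ≡ 214^23 ≡ 46 (mod 47), i.e. (214/47) = -1.
(214/47) = -1, so 47 is inert.

p is inert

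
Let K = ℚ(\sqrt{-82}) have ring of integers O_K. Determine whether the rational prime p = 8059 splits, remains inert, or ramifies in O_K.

d = -82 ≡ 2 (mod 4), so O_K = ℤ[√-82] and disc(K) = 4d = -328.
Since gcd(8059, -328) = 1 the prime 8059 does not ramify.
Compute (-82/8059) via Euler: 7977^((8059-1)/2) mod 8059 = 1, so (-82/8059) = 1.
Legendre symbol 1 ⇒ 8059 is split.

splits completely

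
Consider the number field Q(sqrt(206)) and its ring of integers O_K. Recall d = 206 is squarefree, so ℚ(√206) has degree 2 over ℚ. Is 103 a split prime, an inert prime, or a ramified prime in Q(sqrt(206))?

103 is ramified

206 mod 4 = 2, hence disc K = 4·206 = 824 and O_K = ℤ[√206].
103 divides disc(K) = 824, so 103 ramifies.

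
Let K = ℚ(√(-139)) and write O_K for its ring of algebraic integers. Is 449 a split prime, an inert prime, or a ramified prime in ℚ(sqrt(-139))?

-139 mod 4 = 1, hence disc K = -139 and O_K = ℤ[(1+√-139)/2].
disc(K) = -139 is not divisible by 449; 449 is unramified.
Euler's criterion: (-139)^224 mod 449 = 448. Thus (-139|449) = -1.
(-139/449) = -1, so 449 is inert.

inert — (449) stays prime in O_K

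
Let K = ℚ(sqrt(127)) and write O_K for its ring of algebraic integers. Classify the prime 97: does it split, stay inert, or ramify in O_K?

inert

Since 127 ≢ 1 mod 4, the ring of integers is ℤ[√127] with discriminant 4·127 = 508.
97 ∤ 508, so 97 is unramified.
(127/97) = 30^48 mod 97 = 96, giving Legendre symbol -1.
Legendre symbol -1 ⇒ 97 is inert.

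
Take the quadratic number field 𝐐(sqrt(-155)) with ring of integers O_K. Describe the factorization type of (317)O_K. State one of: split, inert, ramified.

317 remains inert

Since -155 ≡ 1 mod 4, the ring of integers is ℤ[(1+√-155)/2] with discriminant -155.
disc(K) = -155 is not divisible by 317; 317 is unramified.
Euler's criterion: (-155)^158 mod 317 = 316. Thus (-155|317) = -1.
(-155/317) = -1, so 317 is inert.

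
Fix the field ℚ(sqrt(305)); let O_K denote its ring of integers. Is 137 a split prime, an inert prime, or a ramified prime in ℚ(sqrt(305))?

remains prime (inert)

305 mod 4 = 1, hence disc K = 305 and O_K = ℤ[(1+√305)/2].
Since gcd(137, 305) = 1 the prime 137 does not ramify.
Legendre symbol by Euler's criterion: (305/137) ≡ 305^68 ≡ 136 (mod 137), i.e. (305/137) = -1.
(305/137) = -1, so 137 is inert.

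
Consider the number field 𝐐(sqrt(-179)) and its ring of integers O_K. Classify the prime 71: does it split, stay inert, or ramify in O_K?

remains prime (inert)

-179 mod 4 = 1, hence disc K = -179 and O_K = ℤ[(1+√-179)/2].
71 ∤ -179, so 71 is unramified.
Legendre symbol by Euler's criterion: (-179/71) ≡ (-179)^35 ≡ 70 (mod 71), i.e. (-179/71) = -1.
(-179/71) = -1, so 71 is inert.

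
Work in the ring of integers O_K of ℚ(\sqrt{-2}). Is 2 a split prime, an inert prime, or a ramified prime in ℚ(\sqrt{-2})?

ramified — (2) = 𝔭²

Since -2 ≢ 1 mod 4, the ring of integers is ℤ[√-2] with discriminant 4·(-2) = -8.
disc(K) = -8 = 2·(-4), so p = 2 is ramified.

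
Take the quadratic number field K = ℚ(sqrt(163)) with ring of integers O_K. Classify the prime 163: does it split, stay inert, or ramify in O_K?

ramified

Since 163 ≢ 1 mod 4, the ring of integers is ℤ[√163] with discriminant 4·163 = 652.
163 divides disc(K) = 652, so 163 ramifies.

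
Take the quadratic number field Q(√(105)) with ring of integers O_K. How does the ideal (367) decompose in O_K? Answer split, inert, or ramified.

105 mod 4 = 1, hence disc K = 105 and O_K = ℤ[(1+√105)/2].
Since gcd(367, 105) = 1 the prime 367 does not ramify.
Compute (105/367) via Euler: 105^((367-1)/2) mod 367 = 1, so (105/367) = 1.
Legendre symbol 1 ⇒ 367 is split.

p splits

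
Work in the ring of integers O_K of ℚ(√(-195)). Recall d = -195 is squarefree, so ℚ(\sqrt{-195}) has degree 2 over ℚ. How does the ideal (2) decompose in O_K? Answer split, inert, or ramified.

2 remains inert

Since -195 ≡ 1 mod 4, the ring of integers is ℤ[(1+√-195)/2] with discriminant -195.
disc(K) = -195 is not divisible by 2; 2 is unramified.
Checking d mod 8: -195 ≡ 5. Hence 2 is inert in O_K.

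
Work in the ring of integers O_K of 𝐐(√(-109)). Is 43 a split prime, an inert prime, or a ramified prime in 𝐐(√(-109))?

Since -109 ≢ 1 mod 4, the ring of integers is ℤ[√-109] with discriminant 4·(-109) = -436.
disc(K) = -436 is not divisible by 43; 43 is unramified.
Legendre symbol by Euler's criterion: (-109/43) ≡ (-109)^21 ≡ 42 (mod 43), i.e. (-109/43) = -1.
Legendre symbol -1 ⇒ 43 is inert.

p is inert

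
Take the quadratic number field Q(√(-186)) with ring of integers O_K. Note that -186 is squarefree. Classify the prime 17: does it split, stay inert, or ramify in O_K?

-186 mod 4 = 2, hence disc K = 4·(-186) = -744 and O_K = ℤ[√-186].
17 ∤ -744, so 17 is unramified.
Euler's criterion: (-186)^8 mod 17 = 1. Thus (-186|17) = 1.
(-186/17) = 1, so 17 splits.

split — (17) = 𝔭₁𝔭₂ with 𝔭₁ ≠ 𝔭₂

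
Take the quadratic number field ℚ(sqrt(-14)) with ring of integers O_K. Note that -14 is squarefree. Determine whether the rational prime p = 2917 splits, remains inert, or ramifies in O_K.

p splits

-14 mod 4 = 2, hence disc K = 4·(-14) = -56 and O_K = ℤ[√-14].
disc(K) = -56 is not divisible by 2917; 2917 is unramified.
Legendre symbol by Euler's criterion: (-14/2917) ≡ (-14)^1458 ≡ 1 (mod 2917), i.e. (-14/2917) = 1.
Legendre symbol 1 ⇒ 2917 is split.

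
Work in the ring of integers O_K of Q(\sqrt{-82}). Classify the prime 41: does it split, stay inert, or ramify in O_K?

-82 mod 4 = 2, hence disc K = 4·(-82) = -328 and O_K = ℤ[√-82].
Ramification test: 41 | -328. The prime 41 ramifies in K.

ramified — (41) = 𝔭²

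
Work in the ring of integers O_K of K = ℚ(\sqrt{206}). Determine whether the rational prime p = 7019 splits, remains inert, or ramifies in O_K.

Since 206 ≢ 1 mod 4, the ring of integers is ℤ[√206] with discriminant 4·206 = 824.
Since gcd(7019, 824) = 1 the prime 7019 does not ramify.
Compute (206/7019) via Euler: 206^((7019-1)/2) mod 7019 = 1, so (206/7019) = 1.
d is a quadratic residue mod p, hence 7019 splits in O_K.

split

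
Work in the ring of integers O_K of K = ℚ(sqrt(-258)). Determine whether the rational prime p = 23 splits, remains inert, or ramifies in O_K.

d = -258 ≡ 2 (mod 4), so O_K = ℤ[√-258] and disc(K) = 4d = -1032.
disc(K) = -1032 is not divisible by 23; 23 is unramified.
Euler's criterion: (-258)^11 mod 23 = 1. Thus (-258|23) = 1.
d is a quadratic residue mod p, hence 23 splits in O_K.

split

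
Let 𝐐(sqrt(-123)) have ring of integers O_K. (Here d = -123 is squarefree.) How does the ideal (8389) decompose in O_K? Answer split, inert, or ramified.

-123 mod 4 = 1, hence disc K = -123 and O_K = ℤ[(1+√-123)/2].
8389 ∤ -123, so 8389 is unramified.
Compute (-123/8389) via Euler: 8266^((8389-1)/2) mod 8389 = 1, so (-123/8389) = 1.
d is a quadratic residue mod p, hence 8389 splits in O_K.

split — (8389) = 𝔭₁𝔭₂ with 𝔭₁ ≠ 𝔭₂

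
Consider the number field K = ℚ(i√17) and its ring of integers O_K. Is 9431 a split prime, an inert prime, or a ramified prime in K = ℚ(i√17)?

9431 remains inert

Since -17 ≢ 1 mod 4, the ring of integers is ℤ[√-17] with discriminant 4·(-17) = -68.
disc(K) = -68 is not divisible by 9431; 9431 is unramified.
Legendre symbol by Euler's criterion: (-17/9431) ≡ (-17)^4715 ≡ 9430 (mod 9431), i.e. (-17/9431) = -1.
d is a non-residue mod p, hence 9431 remains inert in O_K.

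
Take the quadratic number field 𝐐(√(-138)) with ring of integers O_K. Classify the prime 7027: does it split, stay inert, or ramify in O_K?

splits completely

-138 mod 4 = 2, hence disc K = 4·(-138) = -552 and O_K = ℤ[√-138].
disc(K) = -552 is not divisible by 7027; 7027 is unramified.
(-138/7027) = 6889^3513 mod 7027 = 1, giving Legendre symbol 1.
(-138/7027) = 1, so 7027 splits.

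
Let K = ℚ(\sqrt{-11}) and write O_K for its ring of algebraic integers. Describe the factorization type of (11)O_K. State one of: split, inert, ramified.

ramified

d = -11 ≡ 1 (mod 4), so O_K = ℤ[(1+√-11)/2] and disc(K) = d = -11.
11 divides disc(K) = -11, so 11 ramifies.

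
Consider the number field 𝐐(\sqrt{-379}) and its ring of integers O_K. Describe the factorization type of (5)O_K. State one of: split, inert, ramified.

split

Since -379 ≡ 1 mod 4, the ring of integers is ℤ[(1+√-379)/2] with discriminant -379.
disc(K) = -379 is not divisible by 5; 5 is unramified.
(-379/5) = 1^2 mod 5 = 1, giving Legendre symbol 1.
(-379/5) = 1, so 5 splits.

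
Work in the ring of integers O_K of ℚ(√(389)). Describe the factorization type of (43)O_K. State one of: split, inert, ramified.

inert — (43) stays prime in O_K

Since 389 ≡ 1 mod 4, the ring of integers is ℤ[(1+√389)/2] with discriminant 389.
disc(K) = 389 is not divisible by 43; 43 is unramified.
Compute (389/43) via Euler: 2^((43-1)/2) mod 43 = 42, so (389/43) = -1.
d is a non-residue mod p, hence 43 remains inert in O_K.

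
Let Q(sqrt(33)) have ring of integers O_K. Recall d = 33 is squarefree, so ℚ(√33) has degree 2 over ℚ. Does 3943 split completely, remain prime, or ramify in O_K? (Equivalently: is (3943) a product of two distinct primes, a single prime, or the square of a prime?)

33 mod 4 = 1, hence disc K = 33 and O_K = ℤ[(1+√33)/2].
3943 ∤ 33, so 3943 is unramified.
Legendre symbol by Euler's criterion: (33/3943) ≡ 33^1971 ≡ 1 (mod 3943), i.e. (33/3943) = 1.
d is a quadratic residue mod p, hence 3943 splits in O_K.

split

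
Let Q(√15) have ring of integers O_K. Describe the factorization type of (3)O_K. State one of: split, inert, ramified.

3 is ramified

Since 15 ≢ 1 mod 4, the ring of integers is ℤ[√15] with discriminant 4·15 = 60.
disc(K) = 60 = 3·20, so p = 3 is ramified.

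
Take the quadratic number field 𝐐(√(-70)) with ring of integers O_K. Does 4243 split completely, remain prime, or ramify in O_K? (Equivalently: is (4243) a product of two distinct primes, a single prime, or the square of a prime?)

4243 splits in O_K

Since -70 ≢ 1 mod 4, the ring of integers is ℤ[√-70] with discriminant 4·(-70) = -280.
4243 ∤ -280, so 4243 is unramified.
Legendre symbol by Euler's criterion: (-70/4243) ≡ (-70)^2121 ≡ 1 (mod 4243), i.e. (-70/4243) = 1.
Legendre symbol 1 ⇒ 4243 is split.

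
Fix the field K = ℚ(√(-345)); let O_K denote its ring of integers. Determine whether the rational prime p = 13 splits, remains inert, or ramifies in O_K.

Since -345 ≢ 1 mod 4, the ring of integers is ℤ[√-345] with discriminant 4·(-345) = -1380.
Since gcd(13, -1380) = 1 the prime 13 does not ramify.
Legendre symbol by Euler's criterion: (-345/13) ≡ (-345)^6 ≡ 12 (mod 13), i.e. (-345/13) = -1.
Legendre symbol -1 ⇒ 13 is inert.

p is inert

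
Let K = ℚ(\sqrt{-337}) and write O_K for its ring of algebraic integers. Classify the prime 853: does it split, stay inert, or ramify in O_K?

split — (853) = 𝔭₁𝔭₂ with 𝔭₁ ≠ 𝔭₂

d = -337 ≡ 3 (mod 4), so O_K = ℤ[√-337] and disc(K) = 4d = -1348.
853 ∤ -1348, so 853 is unramified.
Euler's criterion: (-337)^426 mod 853 = 1. Thus (-337|853) = 1.
d is a quadratic residue mod p, hence 853 splits in O_K.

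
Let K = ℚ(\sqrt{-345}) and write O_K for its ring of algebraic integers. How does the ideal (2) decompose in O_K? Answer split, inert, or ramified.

2 is ramified

d = -345 ≡ 3 (mod 4), so O_K = ℤ[√-345] and disc(K) = 4d = -1380.
Ramification test: 2 | -1380. The prime 2 ramifies in K.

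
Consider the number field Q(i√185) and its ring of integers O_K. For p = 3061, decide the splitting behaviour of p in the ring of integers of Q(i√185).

d = -185 ≡ 3 (mod 4), so O_K = ℤ[√-185] and disc(K) = 4d = -740.
3061 ∤ -740, so 3061 is unramified.
(-185/3061) = 2876^1530 mod 3061 = 1, giving Legendre symbol 1.
(-185/3061) = 1, so 3061 splits.

3061 splits in O_K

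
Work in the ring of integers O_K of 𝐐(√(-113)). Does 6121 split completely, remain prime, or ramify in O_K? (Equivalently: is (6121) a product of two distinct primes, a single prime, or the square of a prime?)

d = -113 ≡ 3 (mod 4), so O_K = ℤ[√-113] and disc(K) = 4d = -452.
6121 ∤ -452, so 6121 is unramified.
Euler's criterion: (-113)^3060 mod 6121 = 6120. Thus (-113|6121) = -1.
d is a non-residue mod p, hence 6121 remains inert in O_K.

inert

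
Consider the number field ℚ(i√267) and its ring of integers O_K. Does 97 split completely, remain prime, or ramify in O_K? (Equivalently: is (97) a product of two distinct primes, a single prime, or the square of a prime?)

splits completely

-267 mod 4 = 1, hence disc K = -267 and O_K = ℤ[(1+√-267)/2].
Since gcd(97, -267) = 1 the prime 97 does not ramify.
Legendre symbol by Euler's criterion: (-267/97) ≡ (-267)^48 ≡ 1 (mod 97), i.e. (-267/97) = 1.
(-267/97) = 1, so 97 splits.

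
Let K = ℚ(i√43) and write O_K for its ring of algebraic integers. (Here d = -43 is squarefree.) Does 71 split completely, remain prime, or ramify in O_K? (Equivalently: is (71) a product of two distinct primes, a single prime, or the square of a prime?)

d = -43 ≡ 1 (mod 4), so O_K = ℤ[(1+√-43)/2] and disc(K) = d = -43.
disc(K) = -43 is not divisible by 71; 71 is unramified.
Compute (-43/71) via Euler: 28^((71-1)/2) mod 71 = 70, so (-43/71) = -1.
Legendre symbol -1 ⇒ 71 is inert.

inert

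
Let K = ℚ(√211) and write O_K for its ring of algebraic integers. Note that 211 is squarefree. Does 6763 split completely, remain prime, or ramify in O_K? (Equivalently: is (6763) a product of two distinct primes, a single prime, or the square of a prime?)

inert — (6763) stays prime in O_K

Since 211 ≢ 1 mod 4, the ring of integers is ℤ[√211] with discriminant 4·211 = 844.
Since gcd(6763, 844) = 1 the prime 6763 does not ramify.
Euler's criterion: 211^3381 mod 6763 = 6762. Thus (211|6763) = -1.
Legendre symbol -1 ⇒ 6763 is inert.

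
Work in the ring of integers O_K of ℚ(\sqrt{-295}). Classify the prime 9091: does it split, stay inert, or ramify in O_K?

-295 mod 4 = 1, hence disc K = -295 and O_K = ℤ[(1+√-295)/2].
Since gcd(9091, -295) = 1 the prime 9091 does not ramify.
Compute (-295/9091) via Euler: 8796^((9091-1)/2) mod 9091 = 1, so (-295/9091) = 1.
Legendre symbol 1 ⇒ 9091 is split.

split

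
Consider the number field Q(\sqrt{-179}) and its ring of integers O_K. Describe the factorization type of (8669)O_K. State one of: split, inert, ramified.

Since -179 ≡ 1 mod 4, the ring of integers is ℤ[(1+√-179)/2] with discriminant -179.
8669 ∤ -179, so 8669 is unramified.
(-179/8669) = 8490^4334 mod 8669 = 1, giving Legendre symbol 1.
(-179/8669) = 1, so 8669 splits.

8669 splits in O_K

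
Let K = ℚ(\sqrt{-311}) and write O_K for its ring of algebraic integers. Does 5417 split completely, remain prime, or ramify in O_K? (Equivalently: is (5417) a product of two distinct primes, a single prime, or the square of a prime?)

split

d = -311 ≡ 1 (mod 4), so O_K = ℤ[(1+√-311)/2] and disc(K) = d = -311.
Since gcd(5417, -311) = 1 the prime 5417 does not ramify.
Compute (-311/5417) via Euler: 5106^((5417-1)/2) mod 5417 = 1, so (-311/5417) = 1.
(-311/5417) = 1, so 5417 splits.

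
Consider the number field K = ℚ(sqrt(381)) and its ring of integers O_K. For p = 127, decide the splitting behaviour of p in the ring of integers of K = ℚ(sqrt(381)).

ramifies in O_K

d = 381 ≡ 1 (mod 4), so O_K = ℤ[(1+√381)/2] and disc(K) = d = 381.
127 divides disc(K) = 381, so 127 ramifies.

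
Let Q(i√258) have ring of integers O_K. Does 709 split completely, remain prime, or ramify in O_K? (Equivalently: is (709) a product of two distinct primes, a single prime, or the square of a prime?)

remains prime (inert)

Since -258 ≢ 1 mod 4, the ring of integers is ℤ[√-258] with discriminant 4·(-258) = -1032.
709 ∤ -1032, so 709 is unramified.
Legendre symbol by Euler's criterion: (-258/709) ≡ (-258)^354 ≡ 708 (mod 709), i.e. (-258/709) = -1.
Legendre symbol -1 ⇒ 709 is inert.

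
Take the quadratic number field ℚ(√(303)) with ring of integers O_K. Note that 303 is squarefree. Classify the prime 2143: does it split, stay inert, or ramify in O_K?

2143 remains inert

303 mod 4 = 3, hence disc K = 4·303 = 1212 and O_K = ℤ[√303].
disc(K) = 1212 is not divisible by 2143; 2143 is unramified.
Legendre symbol by Euler's criterion: (303/2143) ≡ 303^1071 ≡ 2142 (mod 2143), i.e. (303/2143) = -1.
d is a non-residue mod p, hence 2143 remains inert in O_K.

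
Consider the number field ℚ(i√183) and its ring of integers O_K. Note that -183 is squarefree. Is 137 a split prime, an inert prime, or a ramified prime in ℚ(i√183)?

137 remains inert

Since -183 ≡ 1 mod 4, the ring of integers is ℤ[(1+√-183)/2] with discriminant -183.
137 ∤ -183, so 137 is unramified.
Legendre symbol by Euler's criterion: (-183/137) ≡ (-183)^68 ≡ 136 (mod 137), i.e. (-183/137) = -1.
Legendre symbol -1 ⇒ 137 is inert.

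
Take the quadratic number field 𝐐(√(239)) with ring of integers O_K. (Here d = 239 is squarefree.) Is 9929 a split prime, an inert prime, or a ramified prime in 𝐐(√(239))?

9929 remains inert

239 mod 4 = 3, hence disc K = 4·239 = 956 and O_K = ℤ[√239].
9929 ∤ 956, so 9929 is unramified.
Legendre symbol by Euler's criterion: (239/9929) ≡ 239^4964 ≡ 9928 (mod 9929), i.e. (239/9929) = -1.
d is a non-residue mod p, hence 9929 remains inert in O_K.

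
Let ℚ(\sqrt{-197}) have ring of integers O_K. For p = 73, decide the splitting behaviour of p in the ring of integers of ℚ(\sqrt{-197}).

Since -197 ≢ 1 mod 4, the ring of integers is ℤ[√-197] with discriminant 4·(-197) = -788.
disc(K) = -788 is not divisible by 73; 73 is unramified.
(-197/73) = 22^36 mod 73 = 72, giving Legendre symbol -1.
Legendre symbol -1 ⇒ 73 is inert.

inert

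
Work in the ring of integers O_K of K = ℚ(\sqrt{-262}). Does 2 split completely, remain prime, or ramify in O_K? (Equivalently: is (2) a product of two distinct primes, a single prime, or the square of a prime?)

-262 mod 4 = 2, hence disc K = 4·(-262) = -1048 and O_K = ℤ[√-262].
2 divides disc(K) = -1048, so 2 ramifies.

p ramifies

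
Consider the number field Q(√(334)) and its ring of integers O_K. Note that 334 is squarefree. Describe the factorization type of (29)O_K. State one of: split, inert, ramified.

d = 334 ≡ 2 (mod 4), so O_K = ℤ[√334] and disc(K) = 4d = 1336.
Since gcd(29, 1336) = 1 the prime 29 does not ramify.
Legendre symbol by Euler's criterion: (334/29) ≡ 334^14 ≡ 28 (mod 29), i.e. (334/29) = -1.
(334/29) = -1, so 29 is inert.

inert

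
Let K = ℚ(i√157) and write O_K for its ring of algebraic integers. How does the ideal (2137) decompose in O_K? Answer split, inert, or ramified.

2137 remains inert

Since -157 ≢ 1 mod 4, the ring of integers is ℤ[√-157] with discriminant 4·(-157) = -628.
disc(K) = -628 is not divisible by 2137; 2137 is unramified.
Euler's criterion: (-157)^1068 mod 2137 = 2136. Thus (-157|2137) = -1.
(-157/2137) = -1, so 2137 is inert.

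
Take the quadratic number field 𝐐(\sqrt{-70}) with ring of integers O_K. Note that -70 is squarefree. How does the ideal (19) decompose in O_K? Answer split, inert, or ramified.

Since -70 ≢ 1 mod 4, the ring of integers is ℤ[√-70] with discriminant 4·(-70) = -280.
disc(K) = -280 is not divisible by 19; 19 is unramified.
Legendre symbol by Euler's criterion: (-70/19) ≡ (-70)^9 ≡ 1 (mod 19), i.e. (-70/19) = 1.
Legendre symbol 1 ⇒ 19 is split.

19 splits in O_K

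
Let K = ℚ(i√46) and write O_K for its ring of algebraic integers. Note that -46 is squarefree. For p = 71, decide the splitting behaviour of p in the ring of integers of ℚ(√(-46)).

splits completely

Since -46 ≢ 1 mod 4, the ring of integers is ℤ[√-46] with discriminant 4·(-46) = -184.
71 ∤ -184, so 71 is unramified.
Euler's criterion: (-46)^35 mod 71 = 1. Thus (-46|71) = 1.
Legendre symbol 1 ⇒ 71 is split.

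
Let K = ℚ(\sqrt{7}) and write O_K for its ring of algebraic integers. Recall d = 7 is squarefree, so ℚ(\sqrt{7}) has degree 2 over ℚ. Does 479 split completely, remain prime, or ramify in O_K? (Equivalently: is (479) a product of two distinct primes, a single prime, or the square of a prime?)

split — (479) = 𝔭₁𝔭₂ with 𝔭₁ ≠ 𝔭₂

Since 7 ≢ 1 mod 4, the ring of integers is ℤ[√7] with discriminant 4·7 = 28.
Since gcd(479, 28) = 1 the prime 479 does not ramify.
Legendre symbol by Euler's criterion: (7/479) ≡ 7^239 ≡ 1 (mod 479), i.e. (7/479) = 1.
Legendre symbol 1 ⇒ 479 is split.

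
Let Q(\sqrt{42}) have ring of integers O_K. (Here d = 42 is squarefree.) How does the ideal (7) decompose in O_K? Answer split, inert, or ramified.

ramified — (7) = 𝔭²

Since 42 ≢ 1 mod 4, the ring of integers is ℤ[√42] with discriminant 4·42 = 168.
disc(K) = 168 = 7·24, so p = 7 is ramified.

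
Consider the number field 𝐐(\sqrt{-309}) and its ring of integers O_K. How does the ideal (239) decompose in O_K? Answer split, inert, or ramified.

p splits

d = -309 ≡ 3 (mod 4), so O_K = ℤ[√-309] and disc(K) = 4d = -1236.
239 ∤ -1236, so 239 is unramified.
Compute (-309/239) via Euler: 169^((239-1)/2) mod 239 = 1, so (-309/239) = 1.
Legendre symbol 1 ⇒ 239 is split.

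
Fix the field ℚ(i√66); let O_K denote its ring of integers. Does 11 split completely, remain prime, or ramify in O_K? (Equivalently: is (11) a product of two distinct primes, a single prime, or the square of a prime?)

ramifies in O_K

d = -66 ≡ 2 (mod 4), so O_K = ℤ[√-66] and disc(K) = 4d = -264.
disc(K) = -264 = 11·(-24), so p = 11 is ramified.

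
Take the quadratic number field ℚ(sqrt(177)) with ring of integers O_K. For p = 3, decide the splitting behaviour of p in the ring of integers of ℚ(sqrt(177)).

177 mod 4 = 1, hence disc K = 177 and O_K = ℤ[(1+√177)/2].
3 divides disc(K) = 177, so 3 ramifies.

3 is ramified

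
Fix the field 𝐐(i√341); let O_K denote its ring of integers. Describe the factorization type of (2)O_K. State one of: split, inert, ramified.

ramified — (2) = 𝔭²

Since -341 ≢ 1 mod 4, the ring of integers is ℤ[√-341] with discriminant 4·(-341) = -1364.
2 divides disc(K) = -1364, so 2 ramifies.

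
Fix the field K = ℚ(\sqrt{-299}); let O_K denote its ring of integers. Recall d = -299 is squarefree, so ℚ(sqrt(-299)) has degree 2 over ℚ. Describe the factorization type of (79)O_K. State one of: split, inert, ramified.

79 remains inert

-299 mod 4 = 1, hence disc K = -299 and O_K = ℤ[(1+√-299)/2].
79 ∤ -299, so 79 is unramified.
Legendre symbol by Euler's criterion: (-299/79) ≡ (-299)^39 ≡ 78 (mod 79), i.e. (-299/79) = -1.
d is a non-residue mod p, hence 79 remains inert in O_K.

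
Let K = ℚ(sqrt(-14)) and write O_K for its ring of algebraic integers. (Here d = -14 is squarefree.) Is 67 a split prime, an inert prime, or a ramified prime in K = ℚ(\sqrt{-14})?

inert — (67) stays prime in O_K

Since -14 ≢ 1 mod 4, the ring of integers is ℤ[√-14] with discriminant 4·(-14) = -56.
disc(K) = -56 is not divisible by 67; 67 is unramified.
Legendre symbol by Euler's criterion: (-14/67) ≡ (-14)^33 ≡ 66 (mod 67), i.e. (-14/67) = -1.
d is a non-residue mod p, hence 67 remains inert in O_K.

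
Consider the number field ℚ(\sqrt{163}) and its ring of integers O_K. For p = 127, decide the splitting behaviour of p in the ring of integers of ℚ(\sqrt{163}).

Since 163 ≢ 1 mod 4, the ring of integers is ℤ[√163] with discriminant 4·163 = 652.
Since gcd(127, 652) = 1 the prime 127 does not ramify.
Compute (163/127) via Euler: 36^((127-1)/2) mod 127 = 1, so (163/127) = 1.
d is a quadratic residue mod p, hence 127 splits in O_K.

split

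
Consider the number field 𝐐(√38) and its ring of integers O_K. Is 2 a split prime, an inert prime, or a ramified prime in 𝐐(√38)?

p ramifies

d = 38 ≡ 2 (mod 4), so O_K = ℤ[√38] and disc(K) = 4d = 152.
disc(K) = 152 = 2·76, so p = 2 is ramified.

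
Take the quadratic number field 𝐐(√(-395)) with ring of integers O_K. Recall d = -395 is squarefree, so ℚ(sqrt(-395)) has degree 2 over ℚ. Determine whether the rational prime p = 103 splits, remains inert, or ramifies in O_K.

d = -395 ≡ 1 (mod 4), so O_K = ℤ[(1+√-395)/2] and disc(K) = d = -395.
Since gcd(103, -395) = 1 the prime 103 does not ramify.
Euler's criterion: (-395)^51 mod 103 = 1. Thus (-395|103) = 1.
Legendre symbol 1 ⇒ 103 is split.

split — (103) = 𝔭₁𝔭₂ with 𝔭₁ ≠ 𝔭₂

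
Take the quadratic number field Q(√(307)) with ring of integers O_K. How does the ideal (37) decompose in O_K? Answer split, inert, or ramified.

splits completely

d = 307 ≡ 3 (mod 4), so O_K = ℤ[√307] and disc(K) = 4d = 1228.
37 ∤ 1228, so 37 is unramified.
Euler's criterion: 307^18 mod 37 = 1. Thus (307|37) = 1.
d is a quadratic residue mod p, hence 37 splits in O_K.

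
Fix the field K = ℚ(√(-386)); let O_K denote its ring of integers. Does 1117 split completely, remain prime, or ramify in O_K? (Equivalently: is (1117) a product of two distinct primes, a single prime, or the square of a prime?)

split — (1117) = 𝔭₁𝔭₂ with 𝔭₁ ≠ 𝔭₂

d = -386 ≡ 2 (mod 4), so O_K = ℤ[√-386] and disc(K) = 4d = -1544.
Since gcd(1117, -1544) = 1 the prime 1117 does not ramify.
Legendre symbol by Euler's criterion: (-386/1117) ≡ (-386)^558 ≡ 1 (mod 1117), i.e. (-386/1117) = 1.
d is a quadratic residue mod p, hence 1117 splits in O_K.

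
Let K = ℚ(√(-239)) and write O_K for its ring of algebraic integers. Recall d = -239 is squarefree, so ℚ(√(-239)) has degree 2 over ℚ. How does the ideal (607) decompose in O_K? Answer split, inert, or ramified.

Since -239 ≡ 1 mod 4, the ring of integers is ℤ[(1+√-239)/2] with discriminant -239.
disc(K) = -239 is not divisible by 607; 607 is unramified.
Compute (-239/607) via Euler: 368^((607-1)/2) mod 607 = 606, so (-239/607) = -1.
(-239/607) = -1, so 607 is inert.

607 remains inert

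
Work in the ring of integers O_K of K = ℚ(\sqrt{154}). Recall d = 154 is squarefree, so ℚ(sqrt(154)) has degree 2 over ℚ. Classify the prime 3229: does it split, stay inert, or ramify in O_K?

3229 splits in O_K

Since 154 ≢ 1 mod 4, the ring of integers is ℤ[√154] with discriminant 4·154 = 616.
disc(K) = 616 is not divisible by 3229; 3229 is unramified.
(154/3229) = 154^1614 mod 3229 = 1, giving Legendre symbol 1.
Legendre symbol 1 ⇒ 3229 is split.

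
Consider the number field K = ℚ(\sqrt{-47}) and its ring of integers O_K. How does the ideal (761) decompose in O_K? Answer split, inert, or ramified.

d = -47 ≡ 1 (mod 4), so O_K = ℤ[(1+√-47)/2] and disc(K) = d = -47.
Since gcd(761, -47) = 1 the prime 761 does not ramify.
Compute (-47/761) via Euler: 714^((761-1)/2) mod 761 = 1, so (-47/761) = 1.
d is a quadratic residue mod p, hence 761 splits in O_K.

split — (761) = 𝔭₁𝔭₂ with 𝔭₁ ≠ 𝔭₂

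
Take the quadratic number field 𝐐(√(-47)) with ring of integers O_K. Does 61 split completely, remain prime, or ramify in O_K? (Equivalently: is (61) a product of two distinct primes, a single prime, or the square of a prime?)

p splits

Since -47 ≡ 1 mod 4, the ring of integers is ℤ[(1+√-47)/2] with discriminant -47.
disc(K) = -47 is not divisible by 61; 61 is unramified.
Euler's criterion: (-47)^30 mod 61 = 1. Thus (-47|61) = 1.
Legendre symbol 1 ⇒ 61 is split.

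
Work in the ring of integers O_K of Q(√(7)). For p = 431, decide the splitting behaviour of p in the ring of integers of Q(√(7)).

d = 7 ≡ 3 (mod 4), so O_K = ℤ[√7] and disc(K) = 4d = 28.
431 ∤ 28, so 431 is unramified.
(7/431) = 7^215 mod 431 = 430, giving Legendre symbol -1.
(7/431) = -1, so 431 is inert.

remains prime (inert)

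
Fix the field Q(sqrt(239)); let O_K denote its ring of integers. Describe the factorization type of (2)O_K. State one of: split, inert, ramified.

Since 239 ≢ 1 mod 4, the ring of integers is ℤ[√239] with discriminant 4·239 = 956.
2 divides disc(K) = 956, so 2 ramifies.

2 is ramified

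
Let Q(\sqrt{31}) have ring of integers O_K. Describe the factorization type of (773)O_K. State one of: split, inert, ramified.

remains prime (inert)

d = 31 ≡ 3 (mod 4), so O_K = ℤ[√31] and disc(K) = 4d = 124.
773 ∤ 124, so 773 is unramified.
Euler's criterion: 31^386 mod 773 = 772. Thus (31|773) = -1.
Legendre symbol -1 ⇒ 773 is inert.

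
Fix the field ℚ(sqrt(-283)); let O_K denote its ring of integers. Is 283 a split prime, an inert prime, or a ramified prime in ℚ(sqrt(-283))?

ramifies in O_K

Since -283 ≡ 1 mod 4, the ring of integers is ℤ[(1+√-283)/2] with discriminant -283.
disc(K) = -283 = 283·(-1), so p = 283 is ramified.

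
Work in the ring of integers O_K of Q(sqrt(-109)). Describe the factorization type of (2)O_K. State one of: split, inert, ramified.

ramified — (2) = 𝔭²

Since -109 ≢ 1 mod 4, the ring of integers is ℤ[√-109] with discriminant 4·(-109) = -436.
2 divides disc(K) = -436, so 2 ramifies.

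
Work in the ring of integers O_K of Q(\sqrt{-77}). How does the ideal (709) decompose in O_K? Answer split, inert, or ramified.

d = -77 ≡ 3 (mod 4), so O_K = ℤ[√-77] and disc(K) = 4d = -308.
disc(K) = -308 is not divisible by 709; 709 is unramified.
Euler's criterion: (-77)^354 mod 709 = 1. Thus (-77|709) = 1.
d is a quadratic residue mod p, hence 709 splits in O_K.

splits completely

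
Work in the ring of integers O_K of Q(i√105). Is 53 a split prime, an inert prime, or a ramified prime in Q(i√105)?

splits completely

Since -105 ≢ 1 mod 4, the ring of integers is ℤ[√-105] with discriminant 4·(-105) = -420.
53 ∤ -420, so 53 is unramified.
Compute (-105/53) via Euler: 1^((53-1)/2) mod 53 = 1, so (-105/53) = 1.
(-105/53) = 1, so 53 splits.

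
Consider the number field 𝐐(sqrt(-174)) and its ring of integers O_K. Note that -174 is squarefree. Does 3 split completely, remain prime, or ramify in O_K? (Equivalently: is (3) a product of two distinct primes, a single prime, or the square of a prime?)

ramified

d = -174 ≡ 2 (mod 4), so O_K = ℤ[√-174] and disc(K) = 4d = -696.
3 divides disc(K) = -696, so 3 ramifies.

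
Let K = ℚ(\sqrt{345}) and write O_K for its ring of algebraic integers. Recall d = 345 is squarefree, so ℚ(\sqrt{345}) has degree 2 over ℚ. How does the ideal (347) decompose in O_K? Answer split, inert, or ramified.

p splits

d = 345 ≡ 1 (mod 4), so O_K = ℤ[(1+√345)/2] and disc(K) = d = 345.
347 ∤ 345, so 347 is unramified.
Compute (345/347) via Euler: 345^((347-1)/2) mod 347 = 1, so (345/347) = 1.
d is a quadratic residue mod p, hence 347 splits in O_K.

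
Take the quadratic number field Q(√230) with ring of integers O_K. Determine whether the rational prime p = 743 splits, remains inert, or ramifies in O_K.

Since 230 ≢ 1 mod 4, the ring of integers is ℤ[√230] with discriminant 4·230 = 920.
disc(K) = 920 is not divisible by 743; 743 is unramified.
Compute (230/743) via Euler: 230^((743-1)/2) mod 743 = 742, so (230/743) = -1.
Legendre symbol -1 ⇒ 743 is inert.

remains prime (inert)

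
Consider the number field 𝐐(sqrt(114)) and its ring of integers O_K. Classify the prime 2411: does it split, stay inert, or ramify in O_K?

splits completely

d = 114 ≡ 2 (mod 4), so O_K = ℤ[√114] and disc(K) = 4d = 456.
disc(K) = 456 is not divisible by 2411; 2411 is unramified.
Euler's criterion: 114^1205 mod 2411 = 1. Thus (114|2411) = 1.
Legendre symbol 1 ⇒ 2411 is split.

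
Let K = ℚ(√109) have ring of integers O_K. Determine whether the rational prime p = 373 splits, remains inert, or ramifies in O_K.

Since 109 ≡ 1 mod 4, the ring of integers is ℤ[(1+√109)/2] with discriminant 109.
disc(K) = 109 is not divisible by 373; 373 is unramified.
Compute (109/373) via Euler: 109^((373-1)/2) mod 373 = 1, so (109/373) = 1.
d is a quadratic residue mod p, hence 373 splits in O_K.

splits completely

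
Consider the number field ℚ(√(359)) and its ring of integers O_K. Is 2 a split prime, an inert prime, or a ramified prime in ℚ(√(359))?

ramified — (2) = 𝔭²

d = 359 ≡ 3 (mod 4), so O_K = ℤ[√359] and disc(K) = 4d = 1436.
Ramification test: 2 | 1436. The prime 2 ramifies in K.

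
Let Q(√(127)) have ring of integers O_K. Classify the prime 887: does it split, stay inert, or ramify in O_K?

127 mod 4 = 3, hence disc K = 4·127 = 508 and O_K = ℤ[√127].
887 ∤ 508, so 887 is unramified.
Euler's criterion: 127^443 mod 887 = 1. Thus (127|887) = 1.
Legendre symbol 1 ⇒ 887 is split.

split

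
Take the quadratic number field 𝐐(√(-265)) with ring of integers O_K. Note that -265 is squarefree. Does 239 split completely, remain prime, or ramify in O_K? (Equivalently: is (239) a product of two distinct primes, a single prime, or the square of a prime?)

splits completely

Since -265 ≢ 1 mod 4, the ring of integers is ℤ[√-265] with discriminant 4·(-265) = -1060.
Since gcd(239, -1060) = 1 the prime 239 does not ramify.
(-265/239) = 213^119 mod 239 = 1, giving Legendre symbol 1.
(-265/239) = 1, so 239 splits.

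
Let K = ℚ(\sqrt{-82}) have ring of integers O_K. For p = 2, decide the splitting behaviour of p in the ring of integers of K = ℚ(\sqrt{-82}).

ramified — (2) = 𝔭²

-82 mod 4 = 2, hence disc K = 4·(-82) = -328 and O_K = ℤ[√-82].
disc(K) = -328 = 2·(-164), so p = 2 is ramified.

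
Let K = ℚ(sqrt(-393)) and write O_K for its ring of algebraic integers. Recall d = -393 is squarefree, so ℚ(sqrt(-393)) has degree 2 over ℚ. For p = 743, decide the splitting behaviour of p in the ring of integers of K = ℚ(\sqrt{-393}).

Since -393 ≢ 1 mod 4, the ring of integers is ℤ[√-393] with discriminant 4·(-393) = -1572.
Since gcd(743, -1572) = 1 the prime 743 does not ramify.
Euler's criterion: (-393)^371 mod 743 = 742. Thus (-393|743) = -1.
(-393/743) = -1, so 743 is inert.

p is inert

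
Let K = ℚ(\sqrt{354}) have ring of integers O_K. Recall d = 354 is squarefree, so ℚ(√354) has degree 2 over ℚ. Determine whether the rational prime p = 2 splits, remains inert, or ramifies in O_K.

354 mod 4 = 2, hence disc K = 4·354 = 1416 and O_K = ℤ[√354].
2 divides disc(K) = 1416, so 2 ramifies.

ramified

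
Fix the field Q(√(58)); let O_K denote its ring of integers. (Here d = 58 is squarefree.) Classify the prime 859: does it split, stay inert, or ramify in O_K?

split — (859) = 𝔭₁𝔭₂ with 𝔭₁ ≠ 𝔭₂

Since 58 ≢ 1 mod 4, the ring of integers is ℤ[√58] with discriminant 4·58 = 232.
859 ∤ 232, so 859 is unramified.
Compute (58/859) via Euler: 58^((859-1)/2) mod 859 = 1, so (58/859) = 1.
Legendre symbol 1 ⇒ 859 is split.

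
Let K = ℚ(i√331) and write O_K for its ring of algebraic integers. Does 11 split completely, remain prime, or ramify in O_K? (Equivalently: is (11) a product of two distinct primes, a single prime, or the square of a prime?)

Since -331 ≡ 1 mod 4, the ring of integers is ℤ[(1+√-331)/2] with discriminant -331.
disc(K) = -331 is not divisible by 11; 11 is unramified.
Euler's criterion: (-331)^5 mod 11 = 10. Thus (-331|11) = -1.
Legendre symbol -1 ⇒ 11 is inert.

remains prime (inert)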